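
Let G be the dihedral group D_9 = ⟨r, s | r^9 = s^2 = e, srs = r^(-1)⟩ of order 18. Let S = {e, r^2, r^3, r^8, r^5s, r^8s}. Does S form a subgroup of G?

r^2 ∈ S but its inverse r^7 ∉ S, so S is not a subgroup.

No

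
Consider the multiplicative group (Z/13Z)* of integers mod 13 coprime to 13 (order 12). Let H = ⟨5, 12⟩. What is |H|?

|⟨5⟩| = 4 and |⟨12⟩| = 2, so |H| is a multiple of lcm(4, 2) = 4 and divides |G| = 12.
Closing under the operation: H = {1, 5, 8, 12}, so |H| = 4.

4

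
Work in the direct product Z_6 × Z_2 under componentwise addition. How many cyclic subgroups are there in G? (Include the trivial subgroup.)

8

Each element a generates a cyclic subgroup ⟨a⟩; distinct elements may generate the same one (a cyclic group of order d has φ(d) generators).
Cyclic subgroups by order — order 1: 1; order 2: 3; order 3: 1; order 6: 3.
Total: 8.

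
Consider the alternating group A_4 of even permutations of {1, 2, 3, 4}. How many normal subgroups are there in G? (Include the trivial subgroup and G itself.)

G has 10 subgroups. Checking conjugation-invariance by order — order 1: 1/1 normal; order 2: 0/3 normal; order 3: 0/4 normal; order 4: 1/1 normal; order 12: 1/1 normal.
Total normal subgroups: 3.

3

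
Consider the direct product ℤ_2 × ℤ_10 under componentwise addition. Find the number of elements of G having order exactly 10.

An element (a,b) has order lcm(ord(a), ord(b)); count pairs with lcm equal to 10.
Enumerating gives 12 such elements.

12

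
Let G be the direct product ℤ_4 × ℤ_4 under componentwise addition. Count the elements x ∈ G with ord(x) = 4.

An element (a,b) has order lcm(ord(a), ord(b)); count pairs with lcm equal to 4.
Enumerating gives 12 such elements.

12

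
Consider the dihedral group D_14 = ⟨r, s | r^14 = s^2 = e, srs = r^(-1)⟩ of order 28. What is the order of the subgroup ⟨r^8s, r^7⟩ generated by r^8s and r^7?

|⟨r^8s⟩| = 2 and |⟨r^7⟩| = 2, so |H| is a multiple of lcm(2, 2) = 2 and divides |G| = 28.
Closing under the operation: H = {e, r^7, rs, r^8s}, so |H| = 4.

4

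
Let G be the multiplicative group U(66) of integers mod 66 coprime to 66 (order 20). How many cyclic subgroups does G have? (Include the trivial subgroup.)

Each element a generates a cyclic subgroup ⟨a⟩; distinct elements may generate the same one (a cyclic group of order d has φ(d) generators).
Cyclic subgroups by order — order 1: 1; order 2: 3; order 5: 1; order 10: 3.
Total: 8.

8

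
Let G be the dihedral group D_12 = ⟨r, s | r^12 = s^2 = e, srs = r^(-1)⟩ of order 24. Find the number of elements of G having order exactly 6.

The elements of order 6 are: r^2, r^10.
That's 2.

2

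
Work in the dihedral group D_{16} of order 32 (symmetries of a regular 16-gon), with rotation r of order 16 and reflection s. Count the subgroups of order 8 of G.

|G| = 32 and 8 | 32, so subgroups of order 8 are possible by Lagrange.
The subgroups of order 8 are: {e, r^2, r^4, r^6, r^8, r^10, r^12, r^14}; {e, r^4, r^8, r^12, r^2s, r^6s, r^10s, r^14s}; {e, r^4, r^8, r^12, r^3s, r^7s, r^11s, r^15s}; {e, r^4, r^8, r^12, s, r^4s, r^8s, r^12s}; … (5 in all).
So G has 5 subgroups of order 8.

5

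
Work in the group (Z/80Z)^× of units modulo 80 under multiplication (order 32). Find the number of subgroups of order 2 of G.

7

|G| = 32 and 2 | 32, so subgroups of order 2 are possible by Lagrange.
The subgroups of order 2 are: {1, 31}; {1, 39}; {1, 41}; {1, 49}; … (7 in all).
So G has 7 subgroups of order 2.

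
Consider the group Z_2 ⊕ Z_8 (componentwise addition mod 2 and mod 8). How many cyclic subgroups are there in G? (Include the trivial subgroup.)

Group the elements of G by the cyclic subgroup they generate; each cyclic subgroup of order d accounts for φ(d) elements.
Cyclic subgroups by order — order 1: 1; order 2: 3; order 4: 2; order 8: 2.
Total: 8.

8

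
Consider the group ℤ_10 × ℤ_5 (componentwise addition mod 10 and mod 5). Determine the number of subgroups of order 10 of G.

|G| = 50 and 10 | 50, so subgroups of order 10 are possible by Lagrange.
The subgroups of order 10 are: {(0,0), (0,1), (0,2), (0,3), (0,4), (5,0), (5,1), (5,2), (5,3), (5,4)}; {(0,0), (1,0), (2,0), (3,0), (4,0), (5,0), (6,0), (7,0), (8,0), (9,0)}; {(0,0), (1,1), (2,2), (3,3), (4,4), (5,0), (6,1), (7,2), (8,3), (9,4)}; {(0,0), (1,2), (2,4), (3,1), (4,3), (5,0), (6,2), (7,4), (8,1), (9,3)}; … (6 in all).
So G has 6 subgroups of order 10.

6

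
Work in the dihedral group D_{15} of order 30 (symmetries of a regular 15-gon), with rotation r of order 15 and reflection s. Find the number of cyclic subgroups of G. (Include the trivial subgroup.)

19

A cyclic subgroup of order d is generated by each of its φ(d) elements of order d, so the cyclic subgroups of order d number (#elements of order d)/φ(d).
Cyclic subgroups by order — order 1: 1; order 2: 15; order 3: 1; order 5: 1; order 15: 1.
Total: 19.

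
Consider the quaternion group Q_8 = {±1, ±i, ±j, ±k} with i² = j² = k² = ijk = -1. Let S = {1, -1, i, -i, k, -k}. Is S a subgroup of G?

No

|S| = 6 does not divide |G| = 8, so by Lagrange S is not a subgroup.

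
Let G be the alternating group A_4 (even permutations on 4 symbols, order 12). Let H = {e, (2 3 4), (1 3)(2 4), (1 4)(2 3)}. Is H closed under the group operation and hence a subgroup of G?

No

(2 3 4) ∈ H but its inverse (2 4 3) ∉ H, so H is not a subgroup.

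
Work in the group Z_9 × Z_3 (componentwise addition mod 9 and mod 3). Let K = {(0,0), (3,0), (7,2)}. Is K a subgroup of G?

No

(3,0) ∈ K but its inverse (6,0) ∉ K, so K is not a subgroup.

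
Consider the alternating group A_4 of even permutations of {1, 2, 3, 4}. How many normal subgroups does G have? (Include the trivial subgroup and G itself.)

3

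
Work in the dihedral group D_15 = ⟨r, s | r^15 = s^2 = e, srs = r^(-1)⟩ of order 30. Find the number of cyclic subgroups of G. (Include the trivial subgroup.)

19

Each element a generates a cyclic subgroup ⟨a⟩; distinct elements may generate the same one (a cyclic group of order d has φ(d) generators).
Cyclic subgroups by order — order 1: 1; order 2: 15; order 3: 1; order 5: 1; order 15: 1.
Total: 19.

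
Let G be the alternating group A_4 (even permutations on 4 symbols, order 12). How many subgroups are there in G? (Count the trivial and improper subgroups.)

10

|G| = 12, so by Lagrange every subgroup order divides 12. Divisors: 1, 2, 3, 4, 6, 12.
Subgroups by order — order 1: 1; order 2: 3; order 3: 4; order 4: 1; order 6: 0; order 12: 1.
Total: 1 + 3 + 4 + 1 + 0 + 1 = 10.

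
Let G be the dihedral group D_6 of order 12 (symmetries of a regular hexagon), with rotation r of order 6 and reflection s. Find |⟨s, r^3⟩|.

|⟨s⟩| = 2 and |⟨r^3⟩| = 2, so |H| is a multiple of lcm(2, 2) = 2 and divides |G| = 12.
Closing under the operation: H = {e, r^3, s, r^3s}, so |H| = 4.

4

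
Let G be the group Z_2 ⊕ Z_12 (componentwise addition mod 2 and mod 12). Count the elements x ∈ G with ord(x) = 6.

An element (a,b) has order lcm(ord(a), ord(b)); count pairs with lcm equal to 6.
Enumerating gives 6 such elements.

6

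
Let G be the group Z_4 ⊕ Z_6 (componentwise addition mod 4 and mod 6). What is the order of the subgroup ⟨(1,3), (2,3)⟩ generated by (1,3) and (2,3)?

|⟨(1,3)⟩| = 4 and |⟨(2,3)⟩| = 2, so |H| is a multiple of lcm(4, 2) = 4 and divides |G| = 24.
Closing under the operation: H = {(0,0), (0,3), (1,0), (1,3), (2,0), (2,3), (3,0), (3,3)}, so |H| = 8.

8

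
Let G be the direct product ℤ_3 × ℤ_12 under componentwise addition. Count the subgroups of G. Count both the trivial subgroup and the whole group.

|G| = 36, so by Lagrange every subgroup order divides 36. Divisors: 1, 2, 3, 4, 6, 9, 12, 18, 36.
Subgroups by order — order 1: 1; order 2: 1; order 3: 4; order 4: 1; order 6: 4; order 9: 1; order 12: 4; order 18: 1; order 36: 1.
Total: 1 + 1 + 4 + 1 + 4 + 1 + 4 + 1 + 1 = 18.

18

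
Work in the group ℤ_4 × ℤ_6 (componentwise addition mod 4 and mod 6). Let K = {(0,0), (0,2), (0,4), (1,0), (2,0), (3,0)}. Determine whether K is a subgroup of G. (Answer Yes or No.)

Closure fails: (0,2) + (1,0) = (1,2) ∉ K. So K is not a subgroup.

No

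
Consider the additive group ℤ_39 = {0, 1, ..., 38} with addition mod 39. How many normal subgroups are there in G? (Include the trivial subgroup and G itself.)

G is abelian, so every subgroup is normal.
G has 4 subgroups in total, hence 4 normal subgroups.

4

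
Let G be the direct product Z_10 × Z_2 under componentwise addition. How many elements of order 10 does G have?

An element (a,b) has order lcm(ord(a), ord(b)); count pairs with lcm equal to 10.
Enumerating gives 12 such elements.

12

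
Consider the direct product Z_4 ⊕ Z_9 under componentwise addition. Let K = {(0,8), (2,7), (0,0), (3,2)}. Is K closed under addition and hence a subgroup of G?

(0,8) ∈ K but its inverse (0,1) ∉ K, so K is not a subgroup.

No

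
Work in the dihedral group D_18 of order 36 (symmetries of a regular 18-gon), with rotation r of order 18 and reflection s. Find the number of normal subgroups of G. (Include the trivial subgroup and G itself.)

G has 45 subgroups. Checking conjugation-invariance by order — order 1: 1/1 normal; order 2: 1/19 normal; order 3: 1/1 normal; order 4: 0/9 normal; order 6: 1/7 normal; order 9: 1/1 normal; order 12: 0/3 normal; order 18: 3/3 normal; order 36: 1/1 normal.
Total normal subgroups: 9.

9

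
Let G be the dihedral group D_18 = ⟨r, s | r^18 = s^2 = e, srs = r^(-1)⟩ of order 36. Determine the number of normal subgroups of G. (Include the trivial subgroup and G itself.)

G has 45 subgroups. Checking conjugation-invariance by order — order 1: 1/1 normal; order 2: 1/19 normal; order 3: 1/1 normal; order 4: 0/9 normal; order 6: 1/7 normal; order 9: 1/1 normal; order 12: 0/3 normal; order 18: 3/3 normal; order 36: 1/1 normal.
Total normal subgroups: 9.

9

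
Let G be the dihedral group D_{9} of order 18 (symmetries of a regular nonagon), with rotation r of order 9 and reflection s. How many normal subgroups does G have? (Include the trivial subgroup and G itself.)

G has 16 subgroups. Checking conjugation-invariance by order — order 1: 1/1 normal; order 2: 0/9 normal; order 3: 1/1 normal; order 6: 0/3 normal; order 9: 1/1 normal; order 18: 1/1 normal.
Total normal subgroups: 4.

4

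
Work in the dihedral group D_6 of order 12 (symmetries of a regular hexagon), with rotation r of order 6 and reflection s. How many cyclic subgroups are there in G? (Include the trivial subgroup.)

10

Group the elements of G by the cyclic subgroup they generate; each cyclic subgroup of order d accounts for φ(d) elements.
Cyclic subgroups by order — order 1: 1; order 2: 7; order 3: 1; order 6: 1.
Total: 10.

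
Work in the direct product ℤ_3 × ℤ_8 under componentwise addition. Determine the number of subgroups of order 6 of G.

1

|G| = 24 and 6 | 24, so subgroups of order 6 are possible by Lagrange.
The subgroups of order 6 are: {(0,0), (0,4), (1,0), (1,4), (2,0), (2,4)}.
So G has 1 subgroup of order 6.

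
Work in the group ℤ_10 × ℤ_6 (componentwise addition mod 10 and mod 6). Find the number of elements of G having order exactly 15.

An element (a,b) has order lcm(ord(a), ord(b)); count pairs with lcm equal to 15.
Enumerating gives 8 such elements.

8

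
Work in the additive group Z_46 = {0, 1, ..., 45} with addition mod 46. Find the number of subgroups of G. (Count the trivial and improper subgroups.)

4

A cyclic group of order 46 has exactly one subgroup for each divisor of 46.
Divisors of 46: 1, 2, 23, 46.
So Z_46 has 4 subgroups.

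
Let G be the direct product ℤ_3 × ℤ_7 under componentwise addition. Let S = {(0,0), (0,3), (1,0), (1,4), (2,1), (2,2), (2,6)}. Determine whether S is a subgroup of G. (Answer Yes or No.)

No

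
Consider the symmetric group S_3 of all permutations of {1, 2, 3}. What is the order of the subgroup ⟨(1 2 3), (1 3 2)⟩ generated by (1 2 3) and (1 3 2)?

3

|⟨(1 2 3)⟩| = 3 and |⟨(1 3 2)⟩| = 3, so |H| is a multiple of lcm(3, 3) = 3 and divides |G| = 6.
Closing under the operation: H = {e, (1 2 3), (1 3 2)}, so |H| = 3.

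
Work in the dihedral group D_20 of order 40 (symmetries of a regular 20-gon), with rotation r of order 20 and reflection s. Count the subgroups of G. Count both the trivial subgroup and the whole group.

|G| = 40, so by Lagrange every subgroup order divides 40. Divisors: 1, 2, 4, 5, 8, 10, 20, 40.
Subgroups by order — order 1: 1; order 2: 21; order 4: 11; order 5: 1; order 8: 5; order 10: 5; order 20: 3; order 40: 1.
Total: 1 + 21 + 11 + 1 + 5 + 5 + 3 + 1 = 48.

48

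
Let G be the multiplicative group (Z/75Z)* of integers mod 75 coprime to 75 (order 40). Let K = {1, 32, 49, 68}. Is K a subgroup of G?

|K| = 4 divides |G| = 40, consistent with Lagrange.
K contains the identity, every element's inverse is in K, and K is closed under ·: it is a subgroup.
In fact K = ⟨32⟩.

Yes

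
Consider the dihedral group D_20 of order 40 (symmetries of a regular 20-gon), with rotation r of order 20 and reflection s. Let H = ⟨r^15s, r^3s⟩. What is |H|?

|⟨r^15s⟩| = 2 and |⟨r^3s⟩| = 2, so |H| is a multiple of lcm(2, 2) = 2 and divides |G| = 40.
Closing under the operation: H = {e, r^4, r^8, r^12, r^16, r^3s, r^7s, r^11s, r^15s, r^19s}, so |H| = 10.

10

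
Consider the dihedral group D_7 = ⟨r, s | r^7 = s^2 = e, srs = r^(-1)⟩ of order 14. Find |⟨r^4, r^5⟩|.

7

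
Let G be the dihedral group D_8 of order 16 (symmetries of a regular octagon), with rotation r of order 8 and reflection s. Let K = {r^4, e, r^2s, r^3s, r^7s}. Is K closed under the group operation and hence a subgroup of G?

No

|K| = 5 does not divide |G| = 16, so by Lagrange K is not a subgroup.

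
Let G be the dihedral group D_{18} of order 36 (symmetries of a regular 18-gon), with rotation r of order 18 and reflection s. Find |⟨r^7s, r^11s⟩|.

18

|⟨r^7s⟩| = 2 and |⟨r^11s⟩| = 2, so |H| is a multiple of lcm(2, 2) = 2 and divides |G| = 36.
Closing under the operation: H = {e, r^2, r^4, r^6, r^8, r^10, r^12, r^14, r^16, rs, r^3s, r^5s, r^7s, r^9s, r^11s, r^13s, r^15s, r^17s}, so |H| = 18.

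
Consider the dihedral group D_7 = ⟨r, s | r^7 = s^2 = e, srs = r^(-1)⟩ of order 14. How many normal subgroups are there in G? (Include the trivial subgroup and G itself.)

3

G has 10 subgroups. Checking conjugation-invariance by order — order 1: 1/1 normal; order 2: 0/7 normal; order 7: 1/1 normal; order 14: 1/1 normal.
Total normal subgroups: 3.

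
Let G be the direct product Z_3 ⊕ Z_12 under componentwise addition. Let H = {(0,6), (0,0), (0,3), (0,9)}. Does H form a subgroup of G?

Yes

|H| = 4 divides |G| = 36, consistent with Lagrange.
H contains the identity, every element's inverse is in H, and H is closed under +: it is a subgroup.
In fact H = ⟨(0,3)⟩.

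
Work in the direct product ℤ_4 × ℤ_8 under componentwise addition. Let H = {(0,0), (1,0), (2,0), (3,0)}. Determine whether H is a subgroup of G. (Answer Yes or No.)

Yes

|H| = 4 divides |G| = 32, consistent with Lagrange.
H contains the identity, every element's inverse is in H, and H is closed under +: it is a subgroup.
In fact H = ⟨(1,0)⟩.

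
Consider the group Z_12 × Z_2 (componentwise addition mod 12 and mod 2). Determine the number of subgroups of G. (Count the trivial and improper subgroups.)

|G| = 24, so by Lagrange every subgroup order divides 24. Divisors: 1, 2, 3, 4, 6, 8, 12, 24.
Subgroups by order — order 1: 1; order 2: 3; order 3: 1; order 4: 3; order 6: 3; order 8: 1; order 12: 3; order 24: 1.
Total: 1 + 3 + 1 + 3 + 3 + 1 + 3 + 1 = 16.

16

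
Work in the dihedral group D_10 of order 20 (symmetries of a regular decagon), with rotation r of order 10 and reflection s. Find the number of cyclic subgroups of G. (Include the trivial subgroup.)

14

Group the elements of G by the cyclic subgroup they generate; each cyclic subgroup of order d accounts for φ(d) elements.
Cyclic subgroups by order — order 1: 1; order 2: 11; order 5: 1; order 10: 1.
Total: 14.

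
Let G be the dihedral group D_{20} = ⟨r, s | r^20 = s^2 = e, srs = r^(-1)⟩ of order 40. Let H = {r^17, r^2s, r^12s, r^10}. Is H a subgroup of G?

The identity e ∉ H, so H is not a subgroup.

No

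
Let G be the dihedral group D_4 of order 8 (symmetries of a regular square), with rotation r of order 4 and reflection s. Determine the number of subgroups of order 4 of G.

|G| = 8 and 4 | 8, so subgroups of order 4 are possible by Lagrange.
The subgroups of order 4 are: {e, r, r^2, r^3}; {e, r^2, s, r^2s}; {e, r^2, rs, r^3s}.
So G has 3 subgroups of order 4.

3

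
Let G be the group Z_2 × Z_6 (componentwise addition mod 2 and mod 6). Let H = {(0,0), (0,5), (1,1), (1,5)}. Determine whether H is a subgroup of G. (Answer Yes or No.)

(0,5) ∈ H but its inverse (0,1) ∉ H, so H is not a subgroup.

No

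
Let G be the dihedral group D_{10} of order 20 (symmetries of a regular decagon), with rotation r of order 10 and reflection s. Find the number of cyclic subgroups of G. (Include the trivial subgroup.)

Group the elements of G by the cyclic subgroup they generate; each cyclic subgroup of order d accounts for φ(d) elements.
Cyclic subgroups by order — order 1: 1; order 2: 11; order 5: 1; order 10: 1.
Total: 14.

14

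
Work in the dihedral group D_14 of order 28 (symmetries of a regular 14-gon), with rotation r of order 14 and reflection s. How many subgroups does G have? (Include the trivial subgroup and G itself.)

28

|G| = 28, so by Lagrange every subgroup order divides 28. Divisors: 1, 2, 4, 7, 14, 28.
Subgroups by order — order 1: 1; order 2: 15; order 4: 7; order 7: 1; order 14: 3; order 28: 1.
Total: 1 + 15 + 7 + 1 + 3 + 1 = 28.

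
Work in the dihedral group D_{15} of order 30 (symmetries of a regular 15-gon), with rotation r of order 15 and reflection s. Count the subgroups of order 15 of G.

1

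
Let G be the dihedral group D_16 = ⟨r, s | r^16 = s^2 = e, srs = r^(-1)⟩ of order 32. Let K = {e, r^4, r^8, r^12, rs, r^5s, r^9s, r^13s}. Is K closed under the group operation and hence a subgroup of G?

Yes

|K| = 8 divides |G| = 32, consistent with Lagrange.
K contains the identity, every element's inverse is in K, and K is closed under ·: it is a subgroup.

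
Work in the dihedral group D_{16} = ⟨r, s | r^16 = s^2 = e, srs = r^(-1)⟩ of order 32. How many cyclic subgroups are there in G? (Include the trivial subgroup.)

21

Group the elements of G by the cyclic subgroup they generate; each cyclic subgroup of order d accounts for φ(d) elements.
Cyclic subgroups by order — order 1: 1; order 2: 17; order 4: 1; order 8: 1; order 16: 1.
Total: 21.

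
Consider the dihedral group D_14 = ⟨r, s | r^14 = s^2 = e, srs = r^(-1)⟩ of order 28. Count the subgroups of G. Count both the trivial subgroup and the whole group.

28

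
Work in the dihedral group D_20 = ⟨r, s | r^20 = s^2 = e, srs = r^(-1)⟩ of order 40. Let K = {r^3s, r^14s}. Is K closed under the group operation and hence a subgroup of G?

The identity e ∉ K, so K is not a subgroup.

No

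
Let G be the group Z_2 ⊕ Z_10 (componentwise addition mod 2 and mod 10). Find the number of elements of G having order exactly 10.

An element (a,b) has order lcm(ord(a), ord(b)); count pairs with lcm equal to 10.
Enumerating gives 12 such elements.

12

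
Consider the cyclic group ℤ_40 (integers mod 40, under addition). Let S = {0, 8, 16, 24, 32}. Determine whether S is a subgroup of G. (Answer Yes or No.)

Yes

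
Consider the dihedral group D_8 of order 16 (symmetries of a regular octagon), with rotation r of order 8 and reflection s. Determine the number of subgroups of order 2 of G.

9

|G| = 16 and 2 | 16, so subgroups of order 2 are possible by Lagrange.
The subgroups of order 2 are: {e, r^2s}; {e, r^3s}; {e, r^4}; {e, r^4s}; … (9 in all).
So G has 9 subgroups of order 2.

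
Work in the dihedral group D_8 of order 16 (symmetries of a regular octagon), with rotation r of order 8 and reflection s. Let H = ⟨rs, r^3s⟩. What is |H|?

8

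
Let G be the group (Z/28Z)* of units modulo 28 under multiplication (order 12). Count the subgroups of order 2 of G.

3

|G| = 12 and 2 | 12, so subgroups of order 2 are possible by Lagrange.
The subgroups of order 2 are: {1, 13}; {1, 15}; {1, 27}.
So G has 3 subgroups of order 2.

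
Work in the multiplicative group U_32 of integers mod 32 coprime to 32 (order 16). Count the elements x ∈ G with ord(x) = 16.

0

No element of G has order 16 (even though 16 | 16).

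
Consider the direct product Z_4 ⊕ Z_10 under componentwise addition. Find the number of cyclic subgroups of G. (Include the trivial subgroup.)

12

Group the elements of G by the cyclic subgroup they generate; each cyclic subgroup of order d accounts for φ(d) elements.
Cyclic subgroups by order — order 1: 1; order 2: 3; order 4: 2; order 5: 1; order 10: 3; order 20: 2.
Total: 12.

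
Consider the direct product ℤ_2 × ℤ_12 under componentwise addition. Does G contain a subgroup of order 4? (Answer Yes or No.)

Yes

4 | 24. A subgroup of order 4 is {(0,0), (0,3), (0,6), (0,9)}.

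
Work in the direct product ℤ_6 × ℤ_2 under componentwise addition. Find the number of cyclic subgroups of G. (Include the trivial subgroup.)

Each element a generates a cyclic subgroup ⟨a⟩; distinct elements may generate the same one (a cyclic group of order d has φ(d) generators).
Cyclic subgroups by order — order 1: 1; order 2: 3; order 3: 1; order 6: 3.
Total: 8.

8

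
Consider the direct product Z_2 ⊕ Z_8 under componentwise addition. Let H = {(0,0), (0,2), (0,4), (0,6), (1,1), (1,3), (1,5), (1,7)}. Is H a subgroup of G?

|H| = 8 divides |G| = 16, consistent with Lagrange.
H contains the identity, every element's inverse is in H, and H is closed under +: it is a subgroup.
In fact H = ⟨(1,5)⟩.

Yes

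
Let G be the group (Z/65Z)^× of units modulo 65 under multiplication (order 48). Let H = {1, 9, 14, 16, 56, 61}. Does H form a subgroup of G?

No

56 ∈ H but its inverse 36 ∉ H, so H is not a subgroup.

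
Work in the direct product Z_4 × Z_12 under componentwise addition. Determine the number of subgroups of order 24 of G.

3

|G| = 48 and 24 | 48, so subgroups of order 24 are possible by Lagrange.
The subgroups of order 24 are: {(0,0), (0,1), (0,2), (0,3), (0,4), (0,5), (0,6), (0,7), (0,8), (0,9), (0,10), (0,11), (2,0), (2,1), (2,2), (2,3), (2,4), (2,5), (2,6), (2,7), (2,8), (2,9), (2,10), (2,11)}; {(0,0), (0,2), (0,4), (0,6), (0,8), (0,10), (1,0), (1,2), (1,4), (1,6), (1,8), (1,10), (2,0), (2,2), (2,4), (2,6), (2,8), (2,10), (3,0), (3,2), (3,4), (3,6), (3,8), (3,10)}; {(0,0), (0,2), (0,4), (0,6), (0,8), (0,10), (1,1), (1,3), (1,5), (1,7), (1,9), (1,11), (2,0), (2,2), (2,4), (2,6), (2,8), (2,10), (3,1), (3,3), (3,5), (3,7), (3,9), (3,11)}.
So G has 3 subgroups of order 24.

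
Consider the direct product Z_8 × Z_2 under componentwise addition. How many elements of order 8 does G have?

An element (a,b) has order lcm(ord(a), ord(b)); count pairs with lcm equal to 8.
Enumerating gives 8 such elements.

8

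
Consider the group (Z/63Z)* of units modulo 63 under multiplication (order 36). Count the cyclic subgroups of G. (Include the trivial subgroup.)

20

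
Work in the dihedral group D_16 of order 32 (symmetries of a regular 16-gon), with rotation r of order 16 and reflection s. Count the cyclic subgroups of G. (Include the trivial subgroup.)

Each element a generates a cyclic subgroup ⟨a⟩; distinct elements may generate the same one (a cyclic group of order d has φ(d) generators).
Cyclic subgroups by order — order 1: 1; order 2: 17; order 4: 1; order 8: 1; order 16: 1.
Total: 21.

21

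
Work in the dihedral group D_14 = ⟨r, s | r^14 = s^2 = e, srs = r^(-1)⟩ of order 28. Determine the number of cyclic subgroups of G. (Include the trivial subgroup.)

18

Each element a generates a cyclic subgroup ⟨a⟩; distinct elements may generate the same one (a cyclic group of order d has φ(d) generators).
Cyclic subgroups by order — order 1: 1; order 2: 15; order 7: 1; order 14: 1.
Total: 18.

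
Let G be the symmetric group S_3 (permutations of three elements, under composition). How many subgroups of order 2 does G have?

3

|G| = 6 and 2 | 6, so subgroups of order 2 are possible by Lagrange.
The subgroups of order 2 are: {e, (1 2)}; {e, (1 3)}; {e, (2 3)}.
So G has 3 subgroups of order 2.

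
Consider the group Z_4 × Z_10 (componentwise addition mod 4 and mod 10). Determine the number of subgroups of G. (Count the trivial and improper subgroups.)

|G| = 40, so by Lagrange every subgroup order divides 40. Divisors: 1, 2, 4, 5, 8, 10, 20, 40.
Subgroups by order — order 1: 1; order 2: 3; order 4: 3; order 5: 1; order 8: 1; order 10: 3; order 20: 3; order 40: 1.
Total: 1 + 3 + 3 + 1 + 1 + 3 + 3 + 1 = 16.

16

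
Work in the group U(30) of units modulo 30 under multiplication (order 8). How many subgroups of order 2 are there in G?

|G| = 8 and 2 | 8, so subgroups of order 2 are possible by Lagrange.
The subgroups of order 2 are: {1, 11}; {1, 19}; {1, 29}.
So G has 3 subgroups of order 2.

3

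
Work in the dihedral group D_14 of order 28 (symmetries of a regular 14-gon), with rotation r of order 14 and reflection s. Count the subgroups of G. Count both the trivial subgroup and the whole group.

28

|G| = 28, so by Lagrange every subgroup order divides 28. Divisors: 1, 2, 4, 7, 14, 28.
Subgroups by order — order 1: 1; order 2: 15; order 4: 7; order 7: 1; order 14: 3; order 28: 1.
Total: 1 + 15 + 7 + 1 + 3 + 1 = 28.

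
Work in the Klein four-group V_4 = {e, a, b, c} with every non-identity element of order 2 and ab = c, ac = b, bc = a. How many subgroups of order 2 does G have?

3

|G| = 4 and 2 | 4, so subgroups of order 2 are possible by Lagrange.
The subgroups of order 2 are: {e, a}; {e, b}; {e, c}.
So G has 3 subgroups of order 2.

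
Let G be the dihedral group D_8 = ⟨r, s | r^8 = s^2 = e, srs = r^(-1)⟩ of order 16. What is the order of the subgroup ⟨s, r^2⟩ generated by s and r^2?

|⟨s⟩| = 2 and |⟨r^2⟩| = 4, so |H| is a multiple of lcm(2, 4) = 4 and divides |G| = 16.
Closing under the operation: H = {e, r^2, r^4, r^6, s, r^2s, r^4s, r^6s}, so |H| = 8.

8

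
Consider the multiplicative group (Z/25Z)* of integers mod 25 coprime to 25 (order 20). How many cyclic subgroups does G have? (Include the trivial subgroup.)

6

Group the elements of G by the cyclic subgroup they generate; each cyclic subgroup of order d accounts for φ(d) elements.
Cyclic subgroups by order — order 1: 1; order 2: 1; order 4: 1; order 5: 1; order 10: 1; order 20: 1.
Total: 6.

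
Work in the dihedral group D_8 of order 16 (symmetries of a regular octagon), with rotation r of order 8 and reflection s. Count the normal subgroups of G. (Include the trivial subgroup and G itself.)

7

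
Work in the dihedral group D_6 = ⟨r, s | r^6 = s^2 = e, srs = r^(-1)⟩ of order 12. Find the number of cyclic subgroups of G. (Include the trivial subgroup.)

Group the elements of G by the cyclic subgroup they generate; each cyclic subgroup of order d accounts for φ(d) elements.
Cyclic subgroups by order — order 1: 1; order 2: 7; order 3: 1; order 6: 1.
Total: 10.

10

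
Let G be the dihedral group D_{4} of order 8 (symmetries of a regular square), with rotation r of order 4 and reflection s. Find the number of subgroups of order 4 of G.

3

|G| = 8 and 4 | 8, so subgroups of order 4 are possible by Lagrange.
The subgroups of order 4 are: {e, r, r^2, r^3}; {e, r^2, s, r^2s}; {e, r^2, rs, r^3s}.
So G has 3 subgroups of order 4.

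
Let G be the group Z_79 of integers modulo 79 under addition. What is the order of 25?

In Z_79, the order of an element a is n/gcd(a, n).
gcd(25, 79) = 1, so |⟨25⟩| = 79/1 = 79.

79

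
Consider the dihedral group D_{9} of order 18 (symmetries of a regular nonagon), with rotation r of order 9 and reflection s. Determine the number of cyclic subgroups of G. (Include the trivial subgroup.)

12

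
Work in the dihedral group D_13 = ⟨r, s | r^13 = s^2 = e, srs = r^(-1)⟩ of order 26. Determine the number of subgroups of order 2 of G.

|G| = 26 and 2 | 26, so subgroups of order 2 are possible by Lagrange.
The subgroups of order 2 are: {e, r^10s}; {e, r^11s}; {e, r^12s}; {e, r^2s}; … (13 in all).
So G has 13 subgroups of order 2.

13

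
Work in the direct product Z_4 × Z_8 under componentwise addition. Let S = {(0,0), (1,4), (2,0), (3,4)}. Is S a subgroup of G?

|S| = 4 divides |G| = 32, consistent with Lagrange.
S contains the identity, every element's inverse is in S, and S is closed under +: it is a subgroup.
In fact S = ⟨(3,4)⟩.

Yes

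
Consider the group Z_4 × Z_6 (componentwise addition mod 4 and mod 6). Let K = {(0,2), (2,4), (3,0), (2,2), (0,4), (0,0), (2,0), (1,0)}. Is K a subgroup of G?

No

Closure fails: (2,4) + (3,0) = (1,4) ∉ K. So K is not a subgroup.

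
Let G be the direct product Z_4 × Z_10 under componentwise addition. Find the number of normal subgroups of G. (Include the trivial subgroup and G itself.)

G is abelian, so every subgroup is normal.
G has 16 subgroups in total, hence 16 normal subgroups.

16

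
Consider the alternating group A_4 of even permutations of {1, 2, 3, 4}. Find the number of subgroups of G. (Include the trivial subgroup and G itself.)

10

|G| = 12, so by Lagrange every subgroup order divides 12. Divisors: 1, 2, 3, 4, 6, 12.
Subgroups by order — order 1: 1; order 2: 3; order 3: 4; order 4: 1; order 6: 0; order 12: 1.
Total: 1 + 3 + 4 + 1 + 0 + 1 = 10.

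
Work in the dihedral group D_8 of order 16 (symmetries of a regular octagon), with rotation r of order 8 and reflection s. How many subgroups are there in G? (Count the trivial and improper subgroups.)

|G| = 16, so by Lagrange every subgroup order divides 16. Divisors: 1, 2, 4, 8, 16.
Subgroups by order — order 1: 1; order 2: 9; order 4: 5; order 8: 3; order 16: 1.
Total: 1 + 9 + 5 + 3 + 1 = 19.

19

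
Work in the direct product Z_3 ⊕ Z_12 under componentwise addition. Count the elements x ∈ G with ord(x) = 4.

An element (a,b) has order lcm(ord(a), ord(b)); count pairs with lcm equal to 4.
Enumerating gives 2 such elements.

2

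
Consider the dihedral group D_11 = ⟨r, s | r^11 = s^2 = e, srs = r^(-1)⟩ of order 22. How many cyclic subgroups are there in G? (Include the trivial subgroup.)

13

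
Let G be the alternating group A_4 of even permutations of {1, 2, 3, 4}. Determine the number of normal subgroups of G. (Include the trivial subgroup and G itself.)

G has 10 subgroups. Checking conjugation-invariance by order — order 1: 1/1 normal; order 2: 0/3 normal; order 3: 0/4 normal; order 4: 1/1 normal; order 12: 1/1 normal.
Total normal subgroups: 3.

3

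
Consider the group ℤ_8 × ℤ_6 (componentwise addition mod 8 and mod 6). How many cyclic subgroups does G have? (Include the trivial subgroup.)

16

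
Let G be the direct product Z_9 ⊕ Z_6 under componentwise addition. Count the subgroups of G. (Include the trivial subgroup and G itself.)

|G| = 54, so by Lagrange every subgroup order divides 54. Divisors: 1, 2, 3, 6, 9, 18, 27, 54.
Subgroups by order — order 1: 1; order 2: 1; order 3: 4; order 6: 4; order 9: 4; order 18: 4; order 27: 1; order 54: 1.
Total: 1 + 1 + 4 + 4 + 4 + 4 + 1 + 1 = 20.

20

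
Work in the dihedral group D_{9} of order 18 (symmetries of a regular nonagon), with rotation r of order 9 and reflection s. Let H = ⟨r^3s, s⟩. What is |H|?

|⟨r^3s⟩| = 2 and |⟨s⟩| = 2, so |H| is a multiple of lcm(2, 2) = 2 and divides |G| = 18.
Closing under the operation: H = {e, r^3, r^6, s, r^3s, r^6s}, so |H| = 6.

6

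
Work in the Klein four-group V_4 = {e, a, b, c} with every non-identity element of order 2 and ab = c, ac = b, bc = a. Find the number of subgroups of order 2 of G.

|G| = 4 and 2 | 4, so subgroups of order 2 are possible by Lagrange.
The subgroups of order 2 are: {e, a}; {e, b}; {e, c}.
So G has 3 subgroups of order 2.

3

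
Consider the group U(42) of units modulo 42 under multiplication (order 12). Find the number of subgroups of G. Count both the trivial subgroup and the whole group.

10

|G| = 12, so by Lagrange every subgroup order divides 12. Divisors: 1, 2, 3, 4, 6, 12.
Subgroups by order — order 1: 1; order 2: 3; order 3: 1; order 4: 1; order 6: 3; order 12: 1.
Total: 1 + 3 + 1 + 1 + 3 + 1 = 10.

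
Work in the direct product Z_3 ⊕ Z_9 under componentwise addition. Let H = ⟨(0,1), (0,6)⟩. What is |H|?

9

|⟨(0,1)⟩| = 9 and |⟨(0,6)⟩| = 3, so |H| is a multiple of lcm(9, 3) = 9 and divides |G| = 27.
Closing under the operation: H = {(0,0), (0,1), (0,2), (0,3), (0,4), (0,5), (0,6), (0,7), (0,8)}, so |H| = 9.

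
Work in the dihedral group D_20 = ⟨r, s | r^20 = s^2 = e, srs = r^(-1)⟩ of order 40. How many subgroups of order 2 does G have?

|G| = 40 and 2 | 40, so subgroups of order 2 are possible by Lagrange.
The subgroups of order 2 are: {e, r^10}; {e, r^10s}; {e, r^11s}; {e, r^12s}; … (21 in all).
So G has 21 subgroups of order 2.

21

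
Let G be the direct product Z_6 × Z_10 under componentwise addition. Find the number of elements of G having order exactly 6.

An element (a,b) has order lcm(ord(a), ord(b)); count pairs with lcm equal to 6.
Enumerating gives 6 such elements.

6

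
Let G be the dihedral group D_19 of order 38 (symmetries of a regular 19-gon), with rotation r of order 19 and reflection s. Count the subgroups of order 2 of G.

|G| = 38 and 2 | 38, so subgroups of order 2 are possible by Lagrange.
The subgroups of order 2 are: {e, r^10s}; {e, r^11s}; {e, r^12s}; {e, r^13s}; … (19 in all).
So G has 19 subgroups of order 2.

19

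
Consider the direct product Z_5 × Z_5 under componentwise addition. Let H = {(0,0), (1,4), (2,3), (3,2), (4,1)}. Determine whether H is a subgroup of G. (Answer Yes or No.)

|H| = 5 divides |G| = 25, consistent with Lagrange.
H contains the identity, every element's inverse is in H, and H is closed under +: it is a subgroup.
In fact H = ⟨(2,3)⟩.

Yes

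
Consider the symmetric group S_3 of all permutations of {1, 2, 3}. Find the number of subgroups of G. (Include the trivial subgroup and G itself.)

6

|G| = 6, so by Lagrange every subgroup order divides 6. Divisors: 1, 2, 3, 6.
Subgroups by order — order 1: 1; order 2: 3; order 3: 1; order 6: 1.
Total: 1 + 3 + 1 + 1 = 6.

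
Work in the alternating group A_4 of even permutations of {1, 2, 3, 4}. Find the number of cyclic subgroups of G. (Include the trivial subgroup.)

8

Each element a generates a cyclic subgroup ⟨a⟩; distinct elements may generate the same one (a cyclic group of order d has φ(d) generators).
Cyclic subgroups by order — order 1: 1; order 2: 3; order 3: 4.
Total: 8.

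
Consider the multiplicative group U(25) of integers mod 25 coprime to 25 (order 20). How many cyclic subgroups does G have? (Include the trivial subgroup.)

Each element a generates a cyclic subgroup ⟨a⟩; distinct elements may generate the same one (a cyclic group of order d has φ(d) generators).
Cyclic subgroups by order — order 1: 1; order 2: 1; order 4: 1; order 5: 1; order 10: 1; order 20: 1.
Total: 6.

6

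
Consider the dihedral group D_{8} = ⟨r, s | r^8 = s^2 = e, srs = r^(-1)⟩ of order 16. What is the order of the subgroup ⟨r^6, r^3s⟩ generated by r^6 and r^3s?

8

|⟨r^6⟩| = 4 and |⟨r^3s⟩| = 2, so |H| is a multiple of lcm(4, 2) = 4 and divides |G| = 16.
Closing under the operation: H = {e, r^2, r^4, r^6, rs, r^3s, r^5s, r^7s}, so |H| = 8.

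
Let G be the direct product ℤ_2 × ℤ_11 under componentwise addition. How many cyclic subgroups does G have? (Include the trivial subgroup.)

4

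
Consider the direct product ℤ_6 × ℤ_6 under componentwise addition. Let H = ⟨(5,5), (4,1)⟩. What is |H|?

|⟨(5,5)⟩| = 6 and |⟨(4,1)⟩| = 6, so |H| is a multiple of lcm(6, 6) = 6 and divides |G| = 36.
Closing under the operation: H = {(0,0), (0,3), (1,1), (1,4), (2,2), (2,5), (3,0), (3,3), (4,1), (4,4), (5,2), (5,5)}, so |H| = 12.

12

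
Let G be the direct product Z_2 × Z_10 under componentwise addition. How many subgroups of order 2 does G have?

|G| = 20 and 2 | 20, so subgroups of order 2 are possible by Lagrange.
The subgroups of order 2 are: {(0,0), (0,5)}; {(0,0), (1,0)}; {(0,0), (1,5)}.
So G has 3 subgroups of order 2.

3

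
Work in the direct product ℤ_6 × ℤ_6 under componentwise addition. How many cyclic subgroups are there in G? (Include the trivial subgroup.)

20

Each element a generates a cyclic subgroup ⟨a⟩; distinct elements may generate the same one (a cyclic group of order d has φ(d) generators).
Cyclic subgroups by order — order 1: 1; order 2: 3; order 3: 4; order 6: 12.
Total: 20.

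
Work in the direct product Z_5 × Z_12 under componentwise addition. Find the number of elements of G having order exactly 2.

1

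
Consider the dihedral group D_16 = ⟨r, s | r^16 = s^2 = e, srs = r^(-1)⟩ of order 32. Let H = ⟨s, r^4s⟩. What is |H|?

8

|⟨s⟩| = 2 and |⟨r^4s⟩| = 2, so |H| is a multiple of lcm(2, 2) = 2 and divides |G| = 32.
Closing under the operation: H = {e, r^4, r^8, r^12, s, r^4s, r^8s, r^12s}, so |H| = 8.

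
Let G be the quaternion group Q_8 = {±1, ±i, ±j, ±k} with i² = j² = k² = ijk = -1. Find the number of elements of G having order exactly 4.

6

The elements of order 4 are: i, -i, j, -j, k, -k.
That's 6.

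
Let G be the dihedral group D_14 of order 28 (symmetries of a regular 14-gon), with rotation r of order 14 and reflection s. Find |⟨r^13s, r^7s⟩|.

14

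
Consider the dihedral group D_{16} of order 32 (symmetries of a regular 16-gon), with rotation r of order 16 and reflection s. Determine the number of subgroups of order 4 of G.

|G| = 32 and 4 | 32, so subgroups of order 4 are possible by Lagrange.
The subgroups of order 4 are: {e, r^8, r^2s, r^10s}; {e, r^8, r^3s, r^11s}; {e, r^4, r^8, r^12}; {e, r^8, r^4s, r^12s}; … (9 in all).
So G has 9 subgroups of order 4.

9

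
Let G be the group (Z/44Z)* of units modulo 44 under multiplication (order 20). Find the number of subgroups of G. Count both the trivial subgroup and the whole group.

|G| = 20, so by Lagrange every subgroup order divides 20. Divisors: 1, 2, 4, 5, 10, 20.
Subgroups by order — order 1: 1; order 2: 3; order 4: 1; order 5: 1; order 10: 3; order 20: 1.
Total: 1 + 3 + 1 + 1 + 3 + 1 = 10.

10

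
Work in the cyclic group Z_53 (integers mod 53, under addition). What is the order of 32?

In Z_53, the order of an element a is n/gcd(a, n).
gcd(32, 53) = 1, so |⟨32⟩| = 53/1 = 53.

53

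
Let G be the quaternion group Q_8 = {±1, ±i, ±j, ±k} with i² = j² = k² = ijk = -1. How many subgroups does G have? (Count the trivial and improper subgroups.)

|G| = 8, so by Lagrange every subgroup order divides 8. Divisors: 1, 2, 4, 8.
Subgroups by order — order 1: 1; order 2: 1; order 4: 3; order 8: 1.
Total: 1 + 1 + 3 + 1 = 6.

6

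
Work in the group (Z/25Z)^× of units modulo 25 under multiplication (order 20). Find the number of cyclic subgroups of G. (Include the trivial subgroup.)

6

A cyclic subgroup of order d is generated by each of its φ(d) elements of order d, so the cyclic subgroups of order d number (#elements of order d)/φ(d).
Cyclic subgroups by order — order 1: 1; order 2: 1; order 4: 1; order 5: 1; order 10: 1; order 20: 1.
Total: 6.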